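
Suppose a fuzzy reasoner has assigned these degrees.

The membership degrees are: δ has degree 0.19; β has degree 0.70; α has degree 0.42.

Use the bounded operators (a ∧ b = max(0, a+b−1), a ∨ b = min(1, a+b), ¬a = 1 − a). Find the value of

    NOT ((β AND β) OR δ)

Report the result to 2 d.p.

β AND β = max(0, a+b−1) on (0.70, 0.70) = 0.40
(β AND β) OR δ = min(1, a+b) on (0.40, 0.19) = 0.59
NOT ((β AND β) OR δ) = 1 − 0.59 = 0.41

0.41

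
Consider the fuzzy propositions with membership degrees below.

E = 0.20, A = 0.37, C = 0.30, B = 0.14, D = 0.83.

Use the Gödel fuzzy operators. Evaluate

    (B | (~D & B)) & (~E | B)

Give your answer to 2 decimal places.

0.14

~D = 1 − 0.83 = 0.17
~D & B = min(a, b) on (0.17, 0.14) = 0.14
B | (~D & B) = max(a, b) on (0.14, 0.14) = 0.14
~E = 1 − 0.20 = 0.80
~E | B = max(a, b) on (0.80, 0.14) = 0.80
(B | (~D & B)) & (~E | B) = min(a, b) on (0.14, 0.80) = 0.14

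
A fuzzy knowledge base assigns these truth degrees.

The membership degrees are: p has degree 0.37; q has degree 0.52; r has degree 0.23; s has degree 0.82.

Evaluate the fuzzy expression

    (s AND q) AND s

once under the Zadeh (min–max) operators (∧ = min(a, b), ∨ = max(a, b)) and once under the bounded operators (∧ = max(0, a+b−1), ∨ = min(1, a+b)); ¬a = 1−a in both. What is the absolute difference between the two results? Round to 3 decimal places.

0.360

Under Zadeh (min–max):
  s AND q = min(a, b) on (0.82, 0.52) = 0.52
  (s AND q) AND s = min(a, b) on (0.52, 0.82) = 0.52
  → value = 0.5200
Under bounded:
  s AND q = max(0, a+b−1) on (0.82, 0.52) = 0.34
  (s AND q) AND s = max(0, a+b−1) on (0.34, 0.82) = 0.16
  → value = 0.1600
|0.5200 − 0.1600| = 0.360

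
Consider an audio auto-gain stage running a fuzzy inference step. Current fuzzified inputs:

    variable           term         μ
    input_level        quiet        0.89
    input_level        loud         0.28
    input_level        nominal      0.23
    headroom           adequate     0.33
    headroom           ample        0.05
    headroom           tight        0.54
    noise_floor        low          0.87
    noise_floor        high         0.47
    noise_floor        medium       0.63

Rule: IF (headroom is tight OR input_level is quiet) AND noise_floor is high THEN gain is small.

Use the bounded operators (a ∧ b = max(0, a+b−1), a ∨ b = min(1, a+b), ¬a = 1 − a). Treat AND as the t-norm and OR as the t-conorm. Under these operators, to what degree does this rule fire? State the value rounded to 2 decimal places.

firing strength: (tight=0.54 OR quiet=0.89) = 1.00; AND[max(0, a+b−1)] with high=0.47 → w = 0.47

0.47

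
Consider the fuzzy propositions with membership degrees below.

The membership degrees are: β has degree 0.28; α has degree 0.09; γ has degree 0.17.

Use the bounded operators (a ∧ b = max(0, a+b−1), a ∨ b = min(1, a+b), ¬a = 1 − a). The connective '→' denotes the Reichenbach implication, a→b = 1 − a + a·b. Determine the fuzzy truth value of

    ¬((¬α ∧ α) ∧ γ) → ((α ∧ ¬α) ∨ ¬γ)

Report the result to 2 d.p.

¬α = 1 − 0.09 = 0.91
¬α ∧ α = max(0, a+b−1) on (0.91, 0.09) = 0.00
(¬α ∧ α) ∧ γ = max(0, a+b−1) on (0.00, 0.17) = 0.00
¬((¬α ∧ α) ∧ γ) = 1 − 0.00 = 1.00
¬α = 1 − 0.09 = 0.91
α ∧ ¬α = max(0, a+b−1) on (0.09, 0.91) = 0.00
¬γ = 1 − 0.17 = 0.83
(α ∧ ¬α) ∨ ¬γ = min(1, a+b) on (0.00, 0.83) = 0.83
¬((¬α ∧ α) ∧ γ) → ((α ∧ ¬α) ∨ ¬γ)  [Reichenbach: 1 − a + a·b] with a=1.00, b=0.83 → 0.83

0.83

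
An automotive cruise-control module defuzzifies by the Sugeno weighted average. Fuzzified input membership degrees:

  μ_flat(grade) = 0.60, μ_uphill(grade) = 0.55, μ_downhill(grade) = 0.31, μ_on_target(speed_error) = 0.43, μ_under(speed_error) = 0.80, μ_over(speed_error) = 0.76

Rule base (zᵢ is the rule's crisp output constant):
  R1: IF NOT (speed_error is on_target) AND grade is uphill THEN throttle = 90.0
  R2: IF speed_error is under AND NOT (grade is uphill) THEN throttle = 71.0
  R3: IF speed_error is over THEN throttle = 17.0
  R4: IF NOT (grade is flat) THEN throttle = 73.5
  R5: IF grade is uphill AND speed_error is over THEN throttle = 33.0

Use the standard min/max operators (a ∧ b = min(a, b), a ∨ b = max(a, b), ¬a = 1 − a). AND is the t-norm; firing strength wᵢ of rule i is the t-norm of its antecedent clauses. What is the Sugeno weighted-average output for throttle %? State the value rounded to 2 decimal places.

R1 (z=90.0): ¬on_target=1−0.43=0.57, uphill=0.55; AND[min(a, b)] → w = 0.55
R2 (z=71.0): under=0.80, ¬uphill=1−0.55=0.45; AND[min(a, b)] → w = 0.45
R3 (z=17.0): over=0.76 → w = 0.76
R4 (z=73.5): ¬flat=1−0.60=0.40 → w = 0.40
R5 (z=33.0): uphill=0.55, over=0.76; AND[min(a, b)] → w = 0.55
Weighted average = (0.55·90.0 + 0.45·71.0 + 0.76·17.0 + 0.40·73.5 + 0.55·33.0) / (0.55 + 0.45 + 0.76 + 0.40 + 0.55)
  = 141.9200 / 2.7100 = 52.37

52.37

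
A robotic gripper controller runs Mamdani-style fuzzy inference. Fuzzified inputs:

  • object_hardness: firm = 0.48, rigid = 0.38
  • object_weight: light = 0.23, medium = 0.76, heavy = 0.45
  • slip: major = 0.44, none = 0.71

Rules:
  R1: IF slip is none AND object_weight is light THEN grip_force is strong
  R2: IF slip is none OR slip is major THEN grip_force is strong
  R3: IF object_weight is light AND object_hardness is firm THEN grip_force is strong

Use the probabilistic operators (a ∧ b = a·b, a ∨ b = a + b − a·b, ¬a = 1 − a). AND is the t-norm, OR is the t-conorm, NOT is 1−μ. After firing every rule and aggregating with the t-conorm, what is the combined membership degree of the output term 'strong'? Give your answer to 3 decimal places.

R1: none=0.71, light=0.23; AND[a·b] → w = 0.1633
R2: none=0.71, major=0.44; OR[a + b − a·b] → w = 0.8376
R3: light=0.23, firm=0.48; AND[a·b] → w = 0.1104
Rules with consequent 'strong': {R1, R2, R3} → strengths 0.1633, 0.8376, 0.1104
Aggregate via t-conorm [a + b − a·b]: 0.8791

0.879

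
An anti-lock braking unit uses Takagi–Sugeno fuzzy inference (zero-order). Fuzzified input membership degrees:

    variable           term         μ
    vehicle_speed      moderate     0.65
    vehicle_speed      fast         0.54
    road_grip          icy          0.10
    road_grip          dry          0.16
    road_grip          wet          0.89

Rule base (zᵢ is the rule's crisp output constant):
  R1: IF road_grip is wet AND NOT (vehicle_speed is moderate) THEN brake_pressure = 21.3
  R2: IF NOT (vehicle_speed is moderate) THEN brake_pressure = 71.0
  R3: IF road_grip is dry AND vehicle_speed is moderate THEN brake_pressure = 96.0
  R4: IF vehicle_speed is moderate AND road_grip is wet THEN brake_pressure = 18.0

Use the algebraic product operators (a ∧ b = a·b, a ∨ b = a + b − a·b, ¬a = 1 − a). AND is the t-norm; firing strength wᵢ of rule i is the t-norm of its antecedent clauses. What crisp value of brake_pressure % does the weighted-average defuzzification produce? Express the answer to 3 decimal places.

38.603

R1 (z=21.3): wet=0.89, ¬moderate=1−0.65=0.35; AND[a·b] → w = 0.3115
R2 (z=71.0): ¬moderate=1−0.65=0.35 → w = 0.3500
R3 (z=96.0): dry=0.16, moderate=0.65; AND[a·b] → w = 0.1040
R4 (z=18.0): moderate=0.65, wet=0.89; AND[a·b] → w = 0.5785
Weighted average = (0.3115·21.3 + 0.3500·71.0 + 0.1040·96.0 + 0.5785·18.0) / (0.3115 + 0.3500 + 0.1040 + 0.5785)
  = 51.8820 / 1.3440 = 38.603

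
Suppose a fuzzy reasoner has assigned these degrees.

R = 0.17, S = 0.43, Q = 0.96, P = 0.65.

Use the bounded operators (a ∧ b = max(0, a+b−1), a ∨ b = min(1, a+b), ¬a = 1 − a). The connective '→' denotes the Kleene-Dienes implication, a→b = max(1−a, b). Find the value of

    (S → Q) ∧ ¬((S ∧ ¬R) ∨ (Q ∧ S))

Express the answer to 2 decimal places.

0.31

S → Q  [Kleene-Dienes: max(1−a, b)] with a=0.43, b=0.96 → 0.96
¬R = 1 − 0.17 = 0.83
S ∧ ¬R = max(0, a+b−1) on (0.43, 0.83) = 0.26
Q ∧ S = max(0, a+b−1) on (0.96, 0.43) = 0.39
(S ∧ ¬R) ∨ (Q ∧ S) = min(1, a+b) on (0.26, 0.39) = 0.65
¬((S ∧ ¬R) ∨ (Q ∧ S)) = 1 − 0.65 = 0.35
(S → Q) ∧ ¬((S ∧ ¬R) ∨ (Q ∧ S)) = max(0, a+b−1) on (0.96, 0.35) = 0.31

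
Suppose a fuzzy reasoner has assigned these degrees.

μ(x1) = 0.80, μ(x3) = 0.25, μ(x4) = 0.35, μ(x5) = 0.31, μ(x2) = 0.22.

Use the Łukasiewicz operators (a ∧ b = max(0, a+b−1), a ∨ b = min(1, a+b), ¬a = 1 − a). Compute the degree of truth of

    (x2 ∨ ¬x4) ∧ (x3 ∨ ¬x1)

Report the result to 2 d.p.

0.32

¬x4 = 1 − 0.35 = 0.65
x2 ∨ ¬x4 = min(1, a+b) on (0.22, 0.65) = 0.87
¬x1 = 1 − 0.80 = 0.20
x3 ∨ ¬x1 = min(1, a+b) on (0.25, 0.20) = 0.45
(x2 ∨ ¬x4) ∧ (x3 ∨ ¬x1) = max(0, a+b−1) on (0.87, 0.45) = 0.32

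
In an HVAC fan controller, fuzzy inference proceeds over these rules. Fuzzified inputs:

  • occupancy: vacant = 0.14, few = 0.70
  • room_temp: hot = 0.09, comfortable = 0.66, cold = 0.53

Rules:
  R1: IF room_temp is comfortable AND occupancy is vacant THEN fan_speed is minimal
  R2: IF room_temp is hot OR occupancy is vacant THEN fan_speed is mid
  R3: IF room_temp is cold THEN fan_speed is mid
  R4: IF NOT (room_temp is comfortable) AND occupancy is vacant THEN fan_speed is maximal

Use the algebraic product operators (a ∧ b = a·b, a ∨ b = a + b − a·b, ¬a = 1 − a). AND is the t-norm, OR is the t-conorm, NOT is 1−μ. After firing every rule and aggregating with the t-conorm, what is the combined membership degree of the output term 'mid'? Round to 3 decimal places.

R1: comfortable=0.66, vacant=0.14; AND[a·b] → w = 0.0924
R2: hot=0.09, vacant=0.14; OR[a + b − a·b] → w = 0.2174
R3: cold=0.53 → w = 0.5300
R4: ¬comfortable=1−0.66=0.34, vacant=0.14; AND[a·b] → w = 0.0476
Rules with consequent 'mid': {R2, R3} → strengths 0.2174, 0.5300
Aggregate via t-conorm [a + b − a·b]: 0.6322

0.632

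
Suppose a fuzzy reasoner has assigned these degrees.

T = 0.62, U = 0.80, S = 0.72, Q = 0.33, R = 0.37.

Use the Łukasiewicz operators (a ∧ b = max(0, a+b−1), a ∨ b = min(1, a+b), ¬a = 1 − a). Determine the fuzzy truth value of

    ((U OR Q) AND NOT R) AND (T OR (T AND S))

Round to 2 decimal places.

U OR Q = min(1, a+b) on (0.80, 0.33) = 1.00
NOT R = 1 − 0.37 = 0.63
(U OR Q) AND NOT R = max(0, a+b−1) on (1.00, 0.63) = 0.63
T AND S = max(0, a+b−1) on (0.62, 0.72) = 0.34
T OR (T AND S) = min(1, a+b) on (0.62, 0.34) = 0.96
((U OR Q) AND NOT R) AND (T OR (T AND S)) = max(0, a+b−1) on (0.63, 0.96) = 0.59

0.59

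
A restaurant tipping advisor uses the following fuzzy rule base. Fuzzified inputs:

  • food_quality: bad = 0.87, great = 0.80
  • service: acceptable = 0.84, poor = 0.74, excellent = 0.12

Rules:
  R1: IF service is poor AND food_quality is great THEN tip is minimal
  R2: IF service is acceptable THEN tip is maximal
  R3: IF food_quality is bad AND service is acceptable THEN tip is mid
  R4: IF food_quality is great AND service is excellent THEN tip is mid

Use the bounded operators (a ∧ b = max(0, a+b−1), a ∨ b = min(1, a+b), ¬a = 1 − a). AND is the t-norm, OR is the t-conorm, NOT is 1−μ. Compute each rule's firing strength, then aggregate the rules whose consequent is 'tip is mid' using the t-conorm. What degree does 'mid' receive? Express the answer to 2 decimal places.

0.71

R1: poor=0.74, great=0.80; AND[max(0, a+b−1)] → w = 0.54
R2: acceptable=0.84 → w = 0.84
R3: bad=0.87, acceptable=0.84; AND[max(0, a+b−1)] → w = 0.71
R4: great=0.80, excellent=0.12; AND[max(0, a+b−1)] → w = 0.00
Rules with consequent 'mid': {R3, R4} → strengths 0.71, 0.00
Aggregate via t-conorm [min(1, a+b)]: 0.71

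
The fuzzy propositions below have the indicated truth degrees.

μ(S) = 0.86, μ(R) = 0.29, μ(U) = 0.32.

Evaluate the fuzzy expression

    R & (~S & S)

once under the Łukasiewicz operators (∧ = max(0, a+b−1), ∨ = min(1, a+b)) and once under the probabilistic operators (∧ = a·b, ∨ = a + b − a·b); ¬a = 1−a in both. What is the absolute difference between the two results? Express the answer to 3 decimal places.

0.035

Under Łukasiewicz:
  ~S = 1 − 0.86 = 0.14
  ~S & S = max(0, a+b−1) on (0.14, 0.86) = 0.00
  R & (~S & S) = max(0, a+b−1) on (0.29, 0.00) = 0.00
  → value = 0.0000
Under probabilistic:
  ~S = 1 − 0.8600 = 0.1400
  ~S & S = a·b on (0.1400, 0.8600) = 0.1204
  R & (~S & S) = a·b on (0.2900, 0.1204) = 0.0349
  → value = 0.0349
|0.0000 − 0.0349| = 0.035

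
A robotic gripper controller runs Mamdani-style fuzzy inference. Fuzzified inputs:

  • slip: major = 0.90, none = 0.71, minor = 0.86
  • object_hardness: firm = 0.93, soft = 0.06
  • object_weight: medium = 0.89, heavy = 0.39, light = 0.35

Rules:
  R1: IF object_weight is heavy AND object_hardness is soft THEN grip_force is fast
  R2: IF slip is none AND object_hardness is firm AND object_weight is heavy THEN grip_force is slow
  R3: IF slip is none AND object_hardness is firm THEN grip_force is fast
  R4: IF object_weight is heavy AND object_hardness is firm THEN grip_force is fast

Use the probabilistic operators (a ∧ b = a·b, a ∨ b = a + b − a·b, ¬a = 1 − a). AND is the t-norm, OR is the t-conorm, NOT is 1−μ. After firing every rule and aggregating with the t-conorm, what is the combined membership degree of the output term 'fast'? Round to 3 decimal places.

0.789

R1: heavy=0.39, soft=0.06; AND[a·b] → w = 0.0234
R2: none=0.71, firm=0.93, heavy=0.39; AND[a·b] → w = 0.2575
R3: none=0.71, firm=0.93; AND[a·b] → w = 0.6603
R4: heavy=0.39, firm=0.93; AND[a·b] → w = 0.3627
Rules with consequent 'fast': {R1, R3, R4} → strengths 0.0234, 0.6603, 0.3627
Aggregate via t-conorm [a + b − a·b]: 0.7886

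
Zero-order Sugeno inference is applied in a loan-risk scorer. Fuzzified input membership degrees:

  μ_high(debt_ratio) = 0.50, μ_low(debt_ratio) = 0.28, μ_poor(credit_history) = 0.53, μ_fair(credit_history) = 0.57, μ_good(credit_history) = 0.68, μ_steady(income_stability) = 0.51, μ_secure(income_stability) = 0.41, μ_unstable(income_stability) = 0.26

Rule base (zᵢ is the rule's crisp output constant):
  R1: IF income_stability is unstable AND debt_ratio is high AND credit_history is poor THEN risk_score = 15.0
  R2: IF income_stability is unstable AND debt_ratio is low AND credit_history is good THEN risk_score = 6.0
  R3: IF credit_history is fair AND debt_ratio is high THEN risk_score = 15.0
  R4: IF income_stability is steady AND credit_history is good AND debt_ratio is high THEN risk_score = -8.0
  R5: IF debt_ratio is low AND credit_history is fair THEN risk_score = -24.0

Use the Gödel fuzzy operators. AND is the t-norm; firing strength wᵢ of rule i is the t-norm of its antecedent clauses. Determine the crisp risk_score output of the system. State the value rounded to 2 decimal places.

1.24

R1 (z=15.0): unstable=0.26, high=0.50, poor=0.53; AND[min(a, b)] → w = 0.26
R2 (z=6.0): unstable=0.26, low=0.28, good=0.68; AND[min(a, b)] → w = 0.26
R3 (z=15.0): fair=0.57, high=0.50; AND[min(a, b)] → w = 0.50
R4 (z=-8.0): steady=0.51, good=0.68, high=0.50; AND[min(a, b)] → w = 0.50
R5 (z=-24.0): low=0.28, fair=0.57; AND[min(a, b)] → w = 0.28
Weighted average = (0.26·15.0 + 0.26·6.0 + 0.50·15.0 + 0.50·-8.0 + 0.28·-24.0) / (0.26 + 0.26 + 0.50 + 0.50 + 0.28)
  = 2.2400 / 1.8000 = 1.24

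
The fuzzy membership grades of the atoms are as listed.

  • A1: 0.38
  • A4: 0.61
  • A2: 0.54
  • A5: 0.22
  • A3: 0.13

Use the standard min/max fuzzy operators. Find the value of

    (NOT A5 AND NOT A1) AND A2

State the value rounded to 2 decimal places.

0.54

NOT A5 = 1 − 0.22 = 0.78
NOT A1 = 1 − 0.38 = 0.62
NOT A5 AND NOT A1 = min(a, b) on (0.78, 0.62) = 0.62
(NOT A5 AND NOT A1) AND A2 = min(a, b) on (0.62, 0.54) = 0.54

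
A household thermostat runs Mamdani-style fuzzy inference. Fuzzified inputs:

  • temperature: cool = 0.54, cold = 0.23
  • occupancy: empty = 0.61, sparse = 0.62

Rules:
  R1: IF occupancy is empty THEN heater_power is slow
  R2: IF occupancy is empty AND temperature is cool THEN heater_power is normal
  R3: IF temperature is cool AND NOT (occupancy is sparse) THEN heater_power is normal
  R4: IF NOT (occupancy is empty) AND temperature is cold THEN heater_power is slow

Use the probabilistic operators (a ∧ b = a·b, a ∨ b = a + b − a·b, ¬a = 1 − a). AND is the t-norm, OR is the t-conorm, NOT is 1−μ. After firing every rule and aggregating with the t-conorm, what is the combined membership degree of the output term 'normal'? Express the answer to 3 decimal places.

R1: empty=0.61 → w = 0.6100
R2: empty=0.61, cool=0.54; AND[a·b] → w = 0.3294
R3: cool=0.54, ¬sparse=1−0.62=0.38; AND[a·b] → w = 0.2052
R4: ¬empty=1−0.61=0.39, cold=0.23; AND[a·b] → w = 0.0897
Rules with consequent 'normal': {R2, R3} → strengths 0.3294, 0.2052
Aggregate via t-conorm [a + b − a·b]: 0.4670

0.467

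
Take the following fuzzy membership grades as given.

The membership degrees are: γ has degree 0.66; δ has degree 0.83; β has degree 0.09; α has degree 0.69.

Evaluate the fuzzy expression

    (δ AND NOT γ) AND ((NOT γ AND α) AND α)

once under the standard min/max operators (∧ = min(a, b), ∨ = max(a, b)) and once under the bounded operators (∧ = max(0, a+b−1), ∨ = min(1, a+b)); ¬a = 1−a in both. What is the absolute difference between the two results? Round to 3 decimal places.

0.340

Under standard min/max:
  NOT γ = 1 − 0.66 = 0.34
  δ AND NOT γ = min(a, b) on (0.83, 0.34) = 0.34
  NOT γ = 1 − 0.66 = 0.34
  NOT γ AND α = min(a, b) on (0.34, 0.69) = 0.34
  (NOT γ AND α) AND α = min(a, b) on (0.34, 0.69) = 0.34
  (δ AND NOT γ) AND ((NOT γ AND α) AND α) = min(a, b) on (0.34, 0.34) = 0.34
  → value = 0.3400
Under bounded:
  NOT γ = 1 − 0.66 = 0.34
  δ AND NOT γ = max(0, a+b−1) on (0.83, 0.34) = 0.17
  NOT γ = 1 − 0.66 = 0.34
  NOT γ AND α = max(0, a+b−1) on (0.34, 0.69) = 0.03
  (NOT γ AND α) AND α = max(0, a+b−1) on (0.03, 0.69) = 0.00
  (δ AND NOT γ) AND ((NOT γ AND α) AND α) = max(0, a+b−1) on (0.17, 0.00) = 0.00
  → value = 0.0000
|0.3400 − 0.0000| = 0.340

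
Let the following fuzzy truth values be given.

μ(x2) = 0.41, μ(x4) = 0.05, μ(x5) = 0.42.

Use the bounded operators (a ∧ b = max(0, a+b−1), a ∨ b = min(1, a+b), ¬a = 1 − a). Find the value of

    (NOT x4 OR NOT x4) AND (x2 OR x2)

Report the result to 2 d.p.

NOT x4 = 1 − 0.05 = 0.95
NOT x4 = 1 − 0.05 = 0.95
NOT x4 OR NOT x4 = min(1, a+b) on (0.95, 0.95) = 1.00
x2 OR x2 = min(1, a+b) on (0.41, 0.41) = 0.82
(NOT x4 OR NOT x4) AND (x2 OR x2) = max(0, a+b−1) on (1.00, 0.82) = 0.82

0.82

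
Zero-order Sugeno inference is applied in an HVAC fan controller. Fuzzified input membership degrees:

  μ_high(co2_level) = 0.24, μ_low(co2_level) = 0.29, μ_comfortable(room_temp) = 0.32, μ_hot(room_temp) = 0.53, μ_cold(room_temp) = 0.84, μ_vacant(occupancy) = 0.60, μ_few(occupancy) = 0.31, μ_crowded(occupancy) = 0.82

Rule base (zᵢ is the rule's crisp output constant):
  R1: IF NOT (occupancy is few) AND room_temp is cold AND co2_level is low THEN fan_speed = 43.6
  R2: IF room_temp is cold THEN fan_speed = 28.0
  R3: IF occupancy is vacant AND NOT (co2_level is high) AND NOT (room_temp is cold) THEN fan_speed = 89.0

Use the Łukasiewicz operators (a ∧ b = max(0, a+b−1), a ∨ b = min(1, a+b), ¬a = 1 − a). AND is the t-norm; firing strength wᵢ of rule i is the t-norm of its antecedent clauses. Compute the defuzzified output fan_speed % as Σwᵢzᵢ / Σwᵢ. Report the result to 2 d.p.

R1 (z=43.6): ¬few=1−0.31=0.69, cold=0.84, low=0.29; AND[max(0, a+b−1)] → w = 0.00
R2 (z=28.0): cold=0.84 → w = 0.84
R3 (z=89.0): vacant=0.60, ¬high=1−0.24=0.76, ¬cold=1−0.84=0.16; AND[max(0, a+b−1)] → w = 0.00
Weighted average = (0.00·43.6 + 0.84·28.0 + 0.00·89.0) / (0.00 + 0.84 + 0.00)
  = 23.5200 / 0.8400 = 28.00

28.00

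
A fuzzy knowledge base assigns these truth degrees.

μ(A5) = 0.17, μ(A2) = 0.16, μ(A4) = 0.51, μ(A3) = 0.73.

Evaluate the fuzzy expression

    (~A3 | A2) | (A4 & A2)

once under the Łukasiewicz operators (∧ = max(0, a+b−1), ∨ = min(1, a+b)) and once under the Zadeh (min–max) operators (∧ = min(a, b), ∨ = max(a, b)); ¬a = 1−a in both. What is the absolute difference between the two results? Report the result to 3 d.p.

0.160

Under Łukasiewicz:
  ~A3 = 1 − 0.73 = 0.27
  ~A3 | A2 = min(1, a+b) on (0.27, 0.16) = 0.43
  A4 & A2 = max(0, a+b−1) on (0.51, 0.16) = 0.00
  (~A3 | A2) | (A4 & A2) = min(1, a+b) on (0.43, 0.00) = 0.43
  → value = 0.4300
Under Zadeh (min–max):
  ~A3 = 1 − 0.73 = 0.27
  ~A3 | A2 = max(a, b) on (0.27, 0.16) = 0.27
  A4 & A2 = min(a, b) on (0.51, 0.16) = 0.16
  (~A3 | A2) | (A4 & A2) = max(a, b) on (0.27, 0.16) = 0.27
  → value = 0.2700
|0.4300 − 0.2700| = 0.160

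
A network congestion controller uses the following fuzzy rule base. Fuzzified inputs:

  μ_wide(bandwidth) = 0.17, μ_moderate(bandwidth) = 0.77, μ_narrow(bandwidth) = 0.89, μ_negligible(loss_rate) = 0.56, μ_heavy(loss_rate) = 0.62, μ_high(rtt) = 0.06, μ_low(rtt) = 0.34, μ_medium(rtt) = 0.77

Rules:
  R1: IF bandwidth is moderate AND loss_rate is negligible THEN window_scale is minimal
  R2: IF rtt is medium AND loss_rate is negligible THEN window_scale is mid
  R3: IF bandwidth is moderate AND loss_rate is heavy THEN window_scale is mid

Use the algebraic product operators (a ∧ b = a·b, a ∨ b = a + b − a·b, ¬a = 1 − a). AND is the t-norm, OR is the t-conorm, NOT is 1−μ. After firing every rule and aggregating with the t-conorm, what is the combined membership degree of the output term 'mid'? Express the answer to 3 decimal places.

R1: moderate=0.77, negligible=0.56; AND[a·b] → w = 0.4312
R2: medium=0.77, negligible=0.56; AND[a·b] → w = 0.4312
R3: moderate=0.77, heavy=0.62; AND[a·b] → w = 0.4774
Rules with consequent 'mid': {R2, R3} → strengths 0.4312, 0.4774
Aggregate via t-conorm [a + b − a·b]: 0.7027

0.703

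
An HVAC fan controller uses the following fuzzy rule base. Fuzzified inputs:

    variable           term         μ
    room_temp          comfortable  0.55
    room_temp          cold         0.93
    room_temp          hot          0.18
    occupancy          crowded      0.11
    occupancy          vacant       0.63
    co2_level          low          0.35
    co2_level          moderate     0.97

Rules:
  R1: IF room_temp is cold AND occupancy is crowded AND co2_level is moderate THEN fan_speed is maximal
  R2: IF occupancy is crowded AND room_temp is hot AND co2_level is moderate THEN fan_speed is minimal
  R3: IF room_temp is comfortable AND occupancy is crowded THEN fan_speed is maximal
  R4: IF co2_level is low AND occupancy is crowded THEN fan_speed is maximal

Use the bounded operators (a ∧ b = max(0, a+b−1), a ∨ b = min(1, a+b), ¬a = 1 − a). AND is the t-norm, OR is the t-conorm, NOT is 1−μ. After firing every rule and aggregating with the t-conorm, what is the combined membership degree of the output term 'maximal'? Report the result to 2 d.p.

R1: cold=0.93, crowded=0.11, moderate=0.97; AND[max(0, a+b−1)] → w = 0.01
R2: crowded=0.11, hot=0.18, moderate=0.97; AND[max(0, a+b−1)] → w = 0.00
R3: comfortable=0.55, crowded=0.11; AND[max(0, a+b−1)] → w = 0.00
R4: low=0.35, crowded=0.11; AND[max(0, a+b−1)] → w = 0.00
Rules with consequent 'maximal': {R1, R3, R4} → strengths 0.01, 0.00, 0.00
Aggregate via t-conorm [min(1, a+b)]: 0.01

0.01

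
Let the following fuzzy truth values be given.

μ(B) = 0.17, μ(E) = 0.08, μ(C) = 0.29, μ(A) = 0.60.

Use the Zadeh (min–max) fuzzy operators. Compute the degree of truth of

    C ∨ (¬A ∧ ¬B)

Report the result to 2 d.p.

¬A = 1 − 0.60 = 0.40
¬B = 1 − 0.17 = 0.83
¬A ∧ ¬B = min(a, b) on (0.40, 0.83) = 0.40
C ∨ (¬A ∧ ¬B) = max(a, b) on (0.29, 0.40) = 0.40

0.40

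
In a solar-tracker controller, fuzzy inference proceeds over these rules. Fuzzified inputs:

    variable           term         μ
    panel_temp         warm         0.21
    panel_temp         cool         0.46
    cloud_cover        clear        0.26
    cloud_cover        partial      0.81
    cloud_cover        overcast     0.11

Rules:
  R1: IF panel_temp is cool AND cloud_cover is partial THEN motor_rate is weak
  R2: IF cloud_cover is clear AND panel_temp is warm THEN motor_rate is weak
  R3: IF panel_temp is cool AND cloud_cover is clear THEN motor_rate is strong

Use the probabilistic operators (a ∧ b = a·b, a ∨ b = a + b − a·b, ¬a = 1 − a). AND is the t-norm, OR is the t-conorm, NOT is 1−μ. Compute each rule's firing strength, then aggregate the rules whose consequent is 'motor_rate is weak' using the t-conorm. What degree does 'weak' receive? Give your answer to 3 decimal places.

0.407

R1: cool=0.46, partial=0.81; AND[a·b] → w = 0.3726
R2: clear=0.26, warm=0.21; AND[a·b] → w = 0.0546
R3: cool=0.46, clear=0.26; AND[a·b] → w = 0.1196
Rules with consequent 'weak': {R1, R2} → strengths 0.3726, 0.0546
Aggregate via t-conorm [a + b − a·b]: 0.4069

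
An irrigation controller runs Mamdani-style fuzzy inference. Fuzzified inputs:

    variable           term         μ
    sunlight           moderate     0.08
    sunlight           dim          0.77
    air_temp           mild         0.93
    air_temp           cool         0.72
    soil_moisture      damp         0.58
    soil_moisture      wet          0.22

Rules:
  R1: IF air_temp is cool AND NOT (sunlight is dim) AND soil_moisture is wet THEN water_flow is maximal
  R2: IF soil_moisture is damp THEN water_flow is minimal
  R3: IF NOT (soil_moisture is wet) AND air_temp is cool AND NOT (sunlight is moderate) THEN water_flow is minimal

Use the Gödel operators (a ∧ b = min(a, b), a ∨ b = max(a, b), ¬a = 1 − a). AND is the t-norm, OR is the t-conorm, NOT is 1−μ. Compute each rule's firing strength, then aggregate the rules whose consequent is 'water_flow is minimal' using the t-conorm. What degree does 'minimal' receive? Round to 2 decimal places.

0.72

R1: cool=0.72, ¬dim=1−0.77=0.23, wet=0.22; AND[min(a, b)] → w = 0.22
R2: damp=0.58 → w = 0.58
R3: ¬wet=1−0.22=0.78, cool=0.72, ¬moderate=1−0.08=0.92; AND[min(a, b)] → w = 0.72
Rules with consequent 'minimal': {R2, R3} → strengths 0.58, 0.72
Aggregate via t-conorm [max(a, b)]: 0.72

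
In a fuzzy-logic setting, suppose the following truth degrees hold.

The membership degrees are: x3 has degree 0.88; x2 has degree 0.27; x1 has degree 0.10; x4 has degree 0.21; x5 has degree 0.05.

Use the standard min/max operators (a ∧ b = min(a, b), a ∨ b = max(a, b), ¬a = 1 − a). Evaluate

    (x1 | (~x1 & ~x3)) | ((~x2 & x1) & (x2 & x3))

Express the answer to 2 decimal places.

0.12

~x1 = 1 − 0.10 = 0.90
~x3 = 1 − 0.88 = 0.12
~x1 & ~x3 = min(a, b) on (0.90, 0.12) = 0.12
x1 | (~x1 & ~x3) = max(a, b) on (0.10, 0.12) = 0.12
~x2 = 1 − 0.27 = 0.73
~x2 & x1 = min(a, b) on (0.73, 0.10) = 0.10
x2 & x3 = min(a, b) on (0.27, 0.88) = 0.27
(~x2 & x1) & (x2 & x3) = min(a, b) on (0.10, 0.27) = 0.10
(x1 | (~x1 & ~x3)) | ((~x2 & x1) & (x2 & x3)) = max(a, b) on (0.12, 0.10) = 0.12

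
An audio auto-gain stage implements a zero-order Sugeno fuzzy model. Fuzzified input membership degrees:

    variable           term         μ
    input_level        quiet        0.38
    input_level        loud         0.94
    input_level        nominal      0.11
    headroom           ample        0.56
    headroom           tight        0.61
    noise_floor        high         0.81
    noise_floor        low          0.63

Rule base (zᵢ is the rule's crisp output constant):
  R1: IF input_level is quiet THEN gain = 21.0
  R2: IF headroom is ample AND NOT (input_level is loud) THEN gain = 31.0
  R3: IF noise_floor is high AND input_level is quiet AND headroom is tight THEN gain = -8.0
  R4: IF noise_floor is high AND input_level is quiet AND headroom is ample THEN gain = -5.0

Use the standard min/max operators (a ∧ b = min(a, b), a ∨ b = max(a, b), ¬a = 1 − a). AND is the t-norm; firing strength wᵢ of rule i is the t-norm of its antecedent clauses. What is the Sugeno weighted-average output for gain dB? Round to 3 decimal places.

4.083

R1 (z=21.0): quiet=0.38 → w = 0.38
R2 (z=31.0): ample=0.56, ¬loud=1−0.94=0.06; AND[min(a, b)] → w = 0.06
R3 (z=-8.0): high=0.81, quiet=0.38, tight=0.61; AND[min(a, b)] → w = 0.38
R4 (z=-5.0): high=0.81, quiet=0.38, ample=0.56; AND[min(a, b)] → w = 0.38
Weighted average = (0.38·21.0 + 0.06·31.0 + 0.38·-8.0 + 0.38·-5.0) / (0.38 + 0.06 + 0.38 + 0.38)
  = 4.9000 / 1.2000 = 4.083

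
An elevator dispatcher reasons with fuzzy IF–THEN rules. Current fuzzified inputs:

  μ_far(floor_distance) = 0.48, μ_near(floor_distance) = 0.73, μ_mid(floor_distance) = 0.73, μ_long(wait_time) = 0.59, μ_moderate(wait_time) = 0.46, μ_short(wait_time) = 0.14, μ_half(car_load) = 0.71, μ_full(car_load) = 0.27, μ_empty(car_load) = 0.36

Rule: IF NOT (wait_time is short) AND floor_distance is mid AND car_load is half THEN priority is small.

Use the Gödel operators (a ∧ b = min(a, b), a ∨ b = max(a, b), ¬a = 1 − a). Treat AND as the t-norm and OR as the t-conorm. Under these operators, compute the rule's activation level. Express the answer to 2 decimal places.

0.71

firing strength: ¬short=1−0.14=0.86, mid=0.73, half=0.71; AND[min(a, b)] → w = 0.71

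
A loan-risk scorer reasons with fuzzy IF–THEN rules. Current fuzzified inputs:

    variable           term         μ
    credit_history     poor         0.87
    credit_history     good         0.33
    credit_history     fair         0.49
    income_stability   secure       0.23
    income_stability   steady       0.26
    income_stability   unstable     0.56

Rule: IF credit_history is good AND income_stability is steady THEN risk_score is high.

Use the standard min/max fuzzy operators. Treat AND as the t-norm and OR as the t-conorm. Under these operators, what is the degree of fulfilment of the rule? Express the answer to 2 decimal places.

firing strength: good=0.33, steady=0.26; AND[min(a, b)] → w = 0.26

0.26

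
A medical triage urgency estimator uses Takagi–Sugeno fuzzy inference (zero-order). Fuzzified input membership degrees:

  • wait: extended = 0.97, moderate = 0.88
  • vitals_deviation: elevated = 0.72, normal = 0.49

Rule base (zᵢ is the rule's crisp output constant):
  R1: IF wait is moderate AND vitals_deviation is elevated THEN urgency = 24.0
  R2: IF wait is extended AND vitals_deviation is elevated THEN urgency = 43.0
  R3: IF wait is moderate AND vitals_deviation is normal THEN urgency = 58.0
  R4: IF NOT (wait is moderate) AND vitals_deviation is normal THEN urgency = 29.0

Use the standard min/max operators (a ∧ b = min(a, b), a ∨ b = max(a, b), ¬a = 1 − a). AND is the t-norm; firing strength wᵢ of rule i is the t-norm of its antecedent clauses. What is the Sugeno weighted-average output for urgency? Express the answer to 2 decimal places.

39.09

R1 (z=24.0): moderate=0.88, elevated=0.72; AND[min(a, b)] → w = 0.72
R2 (z=43.0): extended=0.97, elevated=0.72; AND[min(a, b)] → w = 0.72
R3 (z=58.0): moderate=0.88, normal=0.49; AND[min(a, b)] → w = 0.49
R4 (z=29.0): ¬moderate=1−0.88=0.12, normal=0.49; AND[min(a, b)] → w = 0.12
Weighted average = (0.72·24.0 + 0.72·43.0 + 0.49·58.0 + 0.12·29.0) / (0.72 + 0.72 + 0.49 + 0.12)
  = 80.1400 / 2.0500 = 39.09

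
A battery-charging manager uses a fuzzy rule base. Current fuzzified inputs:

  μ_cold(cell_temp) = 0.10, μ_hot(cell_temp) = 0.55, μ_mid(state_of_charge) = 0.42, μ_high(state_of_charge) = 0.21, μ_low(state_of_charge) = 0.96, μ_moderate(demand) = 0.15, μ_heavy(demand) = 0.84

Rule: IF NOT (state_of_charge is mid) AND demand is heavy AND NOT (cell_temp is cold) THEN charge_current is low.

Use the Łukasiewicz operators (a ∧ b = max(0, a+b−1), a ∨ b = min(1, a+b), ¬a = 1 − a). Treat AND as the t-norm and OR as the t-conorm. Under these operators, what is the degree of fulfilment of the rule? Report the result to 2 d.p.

firing strength: ¬mid=1−0.42=0.58, heavy=0.84, ¬cold=1−0.10=0.90; AND[max(0, a+b−1)] → w = 0.32

0.32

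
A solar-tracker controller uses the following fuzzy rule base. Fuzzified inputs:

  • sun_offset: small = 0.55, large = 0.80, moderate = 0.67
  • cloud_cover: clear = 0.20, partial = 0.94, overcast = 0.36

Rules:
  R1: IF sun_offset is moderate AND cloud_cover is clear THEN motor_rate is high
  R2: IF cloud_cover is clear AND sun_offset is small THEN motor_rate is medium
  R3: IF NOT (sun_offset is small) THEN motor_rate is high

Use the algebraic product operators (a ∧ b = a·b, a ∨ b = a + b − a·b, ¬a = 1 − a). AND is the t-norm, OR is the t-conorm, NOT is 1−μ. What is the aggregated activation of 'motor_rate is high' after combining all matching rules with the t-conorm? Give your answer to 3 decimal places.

0.524

R1: moderate=0.67, clear=0.20; AND[a·b] → w = 0.1340
R2: clear=0.20, small=0.55; AND[a·b] → w = 0.1100
R3: ¬small=1−0.55=0.45 → w = 0.4500
Rules with consequent 'high': {R1, R3} → strengths 0.1340, 0.4500
Aggregate via t-conorm [a + b − a·b]: 0.5237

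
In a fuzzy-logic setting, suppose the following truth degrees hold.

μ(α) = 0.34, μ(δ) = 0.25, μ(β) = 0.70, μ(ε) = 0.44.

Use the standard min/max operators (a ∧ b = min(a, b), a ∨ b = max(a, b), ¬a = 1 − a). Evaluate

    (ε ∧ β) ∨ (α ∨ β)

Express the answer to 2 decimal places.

0.70

ε ∧ β = min(a, b) on (0.44, 0.70) = 0.44
α ∨ β = max(a, b) on (0.34, 0.70) = 0.70
(ε ∧ β) ∨ (α ∨ β) = max(a, b) on (0.44, 0.70) = 0.70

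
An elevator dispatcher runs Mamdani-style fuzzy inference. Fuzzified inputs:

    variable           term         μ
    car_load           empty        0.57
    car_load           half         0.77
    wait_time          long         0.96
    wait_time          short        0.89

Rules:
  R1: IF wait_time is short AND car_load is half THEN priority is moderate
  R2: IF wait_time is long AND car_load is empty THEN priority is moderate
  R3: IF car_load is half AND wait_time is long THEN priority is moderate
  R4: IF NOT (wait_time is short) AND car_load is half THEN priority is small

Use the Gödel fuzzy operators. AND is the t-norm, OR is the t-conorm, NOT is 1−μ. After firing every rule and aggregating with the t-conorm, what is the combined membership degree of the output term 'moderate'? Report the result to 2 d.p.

0.77

R1: short=0.89, half=0.77; AND[min(a, b)] → w = 0.77
R2: long=0.96, empty=0.57; AND[min(a, b)] → w = 0.57
R3: half=0.77, long=0.96; AND[min(a, b)] → w = 0.77
R4: ¬short=1−0.89=0.11, half=0.77; AND[min(a, b)] → w = 0.11
Rules with consequent 'moderate': {R1, R2, R3} → strengths 0.77, 0.57, 0.77
Aggregate via t-conorm [max(a, b)]: 0.77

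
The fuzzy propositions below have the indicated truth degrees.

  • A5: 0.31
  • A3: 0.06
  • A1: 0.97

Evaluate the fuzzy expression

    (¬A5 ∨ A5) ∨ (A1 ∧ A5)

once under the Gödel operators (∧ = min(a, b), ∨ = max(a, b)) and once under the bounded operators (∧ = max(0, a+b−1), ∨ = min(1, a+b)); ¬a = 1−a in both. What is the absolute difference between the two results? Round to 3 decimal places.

0.310

Under Gödel:
  ¬A5 = 1 − 0.31 = 0.69
  ¬A5 ∨ A5 = max(a, b) on (0.69, 0.31) = 0.69
  A1 ∧ A5 = min(a, b) on (0.97, 0.31) = 0.31
  (¬A5 ∨ A5) ∨ (A1 ∧ A5) = max(a, b) on (0.69, 0.31) = 0.69
  → value = 0.6900
Under bounded:
  ¬A5 = 1 − 0.31 = 0.69
  ¬A5 ∨ A5 = min(1, a+b) on (0.69, 0.31) = 1.00
  A1 ∧ A5 = max(0, a+b−1) on (0.97, 0.31) = 0.28
  (¬A5 ∨ A5) ∨ (A1 ∧ A5) = min(1, a+b) on (1.00, 0.28) = 1.00
  → value = 1.0000
|0.6900 − 1.0000| = 0.310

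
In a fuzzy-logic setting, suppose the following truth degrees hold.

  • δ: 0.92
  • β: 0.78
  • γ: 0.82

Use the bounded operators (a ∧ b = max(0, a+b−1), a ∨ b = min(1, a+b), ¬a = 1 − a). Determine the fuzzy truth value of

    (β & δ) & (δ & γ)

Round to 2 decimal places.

β & δ = max(0, a+b−1) on (0.78, 0.92) = 0.70
δ & γ = max(0, a+b−1) on (0.92, 0.82) = 0.74
(β & δ) & (δ & γ) = max(0, a+b−1) on (0.70, 0.74) = 0.44

0.44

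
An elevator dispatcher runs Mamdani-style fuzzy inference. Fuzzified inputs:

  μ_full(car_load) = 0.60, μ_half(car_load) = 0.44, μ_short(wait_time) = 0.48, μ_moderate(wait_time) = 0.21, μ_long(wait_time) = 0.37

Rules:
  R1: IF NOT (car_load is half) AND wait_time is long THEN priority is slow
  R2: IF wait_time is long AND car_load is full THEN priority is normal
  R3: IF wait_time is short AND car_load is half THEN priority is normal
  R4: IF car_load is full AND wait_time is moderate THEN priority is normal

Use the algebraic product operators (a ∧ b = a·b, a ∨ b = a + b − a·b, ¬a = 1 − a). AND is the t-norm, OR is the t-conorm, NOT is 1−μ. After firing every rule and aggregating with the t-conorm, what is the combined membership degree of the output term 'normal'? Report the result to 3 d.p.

0.464

R1: ¬half=1−0.44=0.56, long=0.37; AND[a·b] → w = 0.2072
R2: long=0.37, full=0.60; AND[a·b] → w = 0.2220
R3: short=0.48, half=0.44; AND[a·b] → w = 0.2112
R4: full=0.60, moderate=0.21; AND[a·b] → w = 0.1260
Rules with consequent 'normal': {R2, R3, R4} → strengths 0.2220, 0.2112, 0.1260
Aggregate via t-conorm [a + b − a·b]: 0.4636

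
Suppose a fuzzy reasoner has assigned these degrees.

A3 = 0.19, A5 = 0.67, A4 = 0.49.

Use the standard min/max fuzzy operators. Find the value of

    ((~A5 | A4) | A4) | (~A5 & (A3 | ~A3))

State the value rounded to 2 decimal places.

0.49

~A5 = 1 − 0.67 = 0.33
~A5 | A4 = max(a, b) on (0.33, 0.49) = 0.49
(~A5 | A4) | A4 = max(a, b) on (0.49, 0.49) = 0.49
~A5 = 1 − 0.67 = 0.33
~A3 = 1 − 0.19 = 0.81
A3 | ~A3 = max(a, b) on (0.19, 0.81) = 0.81
~A5 & (A3 | ~A3) = min(a, b) on (0.33, 0.81) = 0.33
((~A5 | A4) | A4) | (~A5 & (A3 | ~A3)) = max(a, b) on (0.49, 0.33) = 0.49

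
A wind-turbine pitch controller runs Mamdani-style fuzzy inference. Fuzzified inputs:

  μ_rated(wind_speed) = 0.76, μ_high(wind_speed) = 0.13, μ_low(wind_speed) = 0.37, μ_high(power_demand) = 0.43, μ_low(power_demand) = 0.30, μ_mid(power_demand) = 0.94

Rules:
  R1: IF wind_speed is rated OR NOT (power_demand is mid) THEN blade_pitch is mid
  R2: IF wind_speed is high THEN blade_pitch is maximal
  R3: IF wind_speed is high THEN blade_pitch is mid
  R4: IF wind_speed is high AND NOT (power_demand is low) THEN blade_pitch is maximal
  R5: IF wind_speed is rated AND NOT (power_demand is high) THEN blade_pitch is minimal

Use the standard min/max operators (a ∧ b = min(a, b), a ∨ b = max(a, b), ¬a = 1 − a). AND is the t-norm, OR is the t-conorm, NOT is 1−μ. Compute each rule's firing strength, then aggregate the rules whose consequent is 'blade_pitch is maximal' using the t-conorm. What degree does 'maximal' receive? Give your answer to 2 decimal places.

R1: rated=0.76, ¬mid=1−0.94=0.06; OR[max(a, b)] → w = 0.76
R2: high=0.13 → w = 0.13
R3: high=0.13 → w = 0.13
R4: high=0.13, ¬low=1−0.30=0.70; AND[min(a, b)] → w = 0.13
R5: rated=0.76, ¬high=1−0.43=0.57; AND[min(a, b)] → w = 0.57
Rules with consequent 'maximal': {R2, R4} → strengths 0.13, 0.13
Aggregate via t-conorm [max(a, b)]: 0.13

0.13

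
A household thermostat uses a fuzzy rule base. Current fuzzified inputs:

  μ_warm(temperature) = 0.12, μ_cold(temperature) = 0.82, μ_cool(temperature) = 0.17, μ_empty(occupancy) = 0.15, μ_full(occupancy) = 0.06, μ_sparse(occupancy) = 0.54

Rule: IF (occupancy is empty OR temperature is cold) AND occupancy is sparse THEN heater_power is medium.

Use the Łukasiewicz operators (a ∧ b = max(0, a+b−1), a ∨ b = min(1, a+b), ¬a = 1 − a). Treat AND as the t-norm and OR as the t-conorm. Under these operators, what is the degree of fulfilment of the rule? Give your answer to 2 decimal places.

firing strength: (empty=0.15 OR cold=0.82) = 0.97; AND[max(0, a+b−1)] with sparse=0.54 → w = 0.51

0.51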